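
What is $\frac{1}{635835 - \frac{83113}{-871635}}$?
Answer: $\frac{871635}{554216123338} \approx 1.5727 \cdot 10^{-6}$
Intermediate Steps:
$\frac{1}{635835 - \frac{83113}{-871635}} = \frac{1}{635835 - - \frac{83113}{871635}} = \frac{1}{635835 + \frac{83113}{871635}} = \frac{1}{\frac{554216123338}{871635}} = \frac{871635}{554216123338}$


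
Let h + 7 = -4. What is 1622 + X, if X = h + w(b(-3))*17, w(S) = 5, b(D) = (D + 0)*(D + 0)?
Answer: 1696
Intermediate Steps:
b(D) = D² (b(D) = D*D = D²)
h = -11 (h = -7 - 4 = -11)
X = 74 (X = -11 + 5*17 = -11 + 85 = 74)
1622 + X = 1622 + 74 = 1696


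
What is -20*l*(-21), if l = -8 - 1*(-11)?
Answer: 1260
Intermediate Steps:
l = 3 (l = -8 + 11 = 3)
-20*l*(-21) = -20*3*(-21) = -60*(-21) = 1260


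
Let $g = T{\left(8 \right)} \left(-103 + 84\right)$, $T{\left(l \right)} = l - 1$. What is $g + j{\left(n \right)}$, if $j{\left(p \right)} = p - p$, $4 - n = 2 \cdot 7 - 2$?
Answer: $-133$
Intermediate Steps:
$n = -8$ ($n = 4 - \left(2 \cdot 7 - 2\right) = 4 - \left(14 - 2\right) = 4 - 12 = -8$)
$T{\left(l \right)} = -1 + l$
$g = -133$ ($g = \left(-1 + 8\right) \left(-103 + 84\right) = 7 \left(-19\right) = -133$)
$j{\left(p \right)} = 0$
$g + j{\left(n \right)} = -133 + 0 = -133$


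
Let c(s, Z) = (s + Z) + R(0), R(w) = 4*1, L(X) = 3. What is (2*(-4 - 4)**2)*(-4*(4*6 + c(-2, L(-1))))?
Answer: -14848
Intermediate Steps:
R(w) = 4
c(s, Z) = 4 + Z + s (c(s, Z) = (s + Z) + 4 = (Z + s) + 4 = 4 + Z + s)
(2*(-4 - 4)**2)*(-4*(4*6 + c(-2, L(-1)))) = (2*(-4 - 4)**2)*(-4*(4*6 + (4 + 3 - 2))) = (2*(-8)**2)*(-4*(24 + 5)) = (2*64)*(-4*29) = 128*(-116) = -14848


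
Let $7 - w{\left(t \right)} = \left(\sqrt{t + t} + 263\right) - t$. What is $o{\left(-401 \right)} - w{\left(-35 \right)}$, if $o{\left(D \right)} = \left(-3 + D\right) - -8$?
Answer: $-105 + i \sqrt{70} \approx -105.0 + 8.3666 i$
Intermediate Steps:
$o{\left(D \right)} = 5 + D$ ($o{\left(D \right)} = \left(-3 + D\right) + 8 = 5 + D$)
$w{\left(t \right)} = -256 + t - \sqrt{2} \sqrt{t}$ ($w{\left(t \right)} = 7 - \left(\left(\sqrt{t + t} + 263\right) - t\right) = 7 - \left(\left(\sqrt{2 t} + 263\right) - t\right) = 7 - \left(\left(\sqrt{2} \sqrt{t} + 263\right) - t\right) = 7 - \left(\left(263 + \sqrt{2} \sqrt{t}\right) - t\right) = 7 - \left(263 - t + \sqrt{2} \sqrt{t}\right) = -256 + t - \sqrt{2} \sqrt{t}$)
$o{\left(-401 \right)} - w{\left(-35 \right)} = \left(5 - 401\right) - \left(-256 - 35 - \sqrt{2} \sqrt{-35}\right) = -396 - \left(-256 - 35 - \sqrt{2} i \sqrt{35}\right) = -396 - \left(-256 - 35 - i \sqrt{70}\right) = -396 - \left(-291 - i \sqrt{70}\right) = -396 + \left(291 + i \sqrt{70}\right) = -105 + i \sqrt{70}$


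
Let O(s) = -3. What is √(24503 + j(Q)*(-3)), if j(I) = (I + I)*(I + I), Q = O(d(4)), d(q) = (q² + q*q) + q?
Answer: √24395 ≈ 156.19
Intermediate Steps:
d(q) = q + 2*q² (d(q) = (q² + q²) + q = 2*q² + q = q + 2*q²)
Q = -3
j(I) = 4*I² (j(I) = (2*I)*(2*I) = 4*I²)
√(24503 + j(Q)*(-3)) = √(24503 + (4*(-3)²)*(-3)) = √(24503 + (4*9)*(-3)) = √(24503 + 36*(-3)) = √(24503 - 108) = √24395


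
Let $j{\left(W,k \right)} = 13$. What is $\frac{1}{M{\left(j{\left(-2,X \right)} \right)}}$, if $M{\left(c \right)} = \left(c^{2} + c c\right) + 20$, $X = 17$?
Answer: $\frac{1}{358} \approx 0.0027933$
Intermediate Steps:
$M{\left(c \right)} = 20 + 2 c^{2}$ ($M{\left(c \right)} = \left(c^{2} + c^{2}\right) + 20 = 2 c^{2} + 20 = 20 + 2 c^{2}$)
$\frac{1}{M{\left(j{\left(-2,X \right)} \right)}} = \frac{1}{20 + 2 \cdot 13^{2}} = \frac{1}{20 + 2 \cdot 169} = \frac{1}{20 + 338} = \frac{1}{358}$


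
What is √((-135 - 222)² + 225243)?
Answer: 6*√9797 ≈ 593.88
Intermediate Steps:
√((-135 - 222)² + 225243) = √((-357)² + 225243) = √(127449 + 225243) = √352692 = 6*√9797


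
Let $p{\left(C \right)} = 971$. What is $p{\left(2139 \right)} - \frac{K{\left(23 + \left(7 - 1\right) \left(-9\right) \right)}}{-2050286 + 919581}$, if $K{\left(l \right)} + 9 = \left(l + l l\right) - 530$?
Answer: $\frac{1097914946}{1130705} \approx 971.0$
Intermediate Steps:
$K{\left(l \right)} = -539 + l + l^{2}$ ($K{\left(l \right)} = -9 - \left(530 - l - l l\right) = -9 - \left(530 - l - l^{2}\right) = -9 + \left(-530 + l + l^{2}\right) = -539 + l + l^{2}$)
$p{\left(2139 \right)} - \frac{K{\left(23 + \left(7 - 1\right) \left(-9\right) \right)}}{-2050286 + 919581} = 971 - \frac{-539 + \left(23 + \left(7 - 1\right) \left(-9\right)\right) + \left(23 + \left(7 - 1\right) \left(-9\right)\right)^{2}}{-2050286 + 919581} = 971 - \frac{-539 + \left(23 + \left(7 - 1\right) \left(-9\right)\right) + \left(23 + \left(7 - 1\right) \left(-9\right)\right)^{2}}{-1130705} = 971 - \left(-539 + \left(23 + 6 \left(-9\right)\right) + \left(23 + 6 \left(-9\right)\right)^{2}\right) \left(- \frac{1}{1130705}\right) = 971 - \left(-539 + \left(23 - 54\right) + \left(23 - 54\right)^{2}\right) \left(- \frac{1}{1130705}\right) = 971 - \left(-539 - 31 + \left(-31\right)^{2}\right) \left(- \frac{1}{1130705}\right) = 971 - \left(-539 - 31 + 961\right) \left(- \frac{1}{1130705}\right) = 971 - 391 \left(- \frac{1}{1130705}\right) = 971 - - \frac{391}{1130705} = 971 + \frac{391}{1130705} = \frac{1097914946}{1130705}$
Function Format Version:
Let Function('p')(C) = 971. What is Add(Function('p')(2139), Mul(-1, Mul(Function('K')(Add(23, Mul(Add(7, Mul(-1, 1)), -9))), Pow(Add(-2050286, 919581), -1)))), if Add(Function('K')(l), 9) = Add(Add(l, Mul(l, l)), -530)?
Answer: Rational(1097914946, 1130705) ≈ 971.00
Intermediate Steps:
Function('K')(l) = Add(-539, l, Pow(l, 2)) (Function('K')(l) = Add(-9, Add(Add(l, Mul(l, l)), -530)) = Add(-9, Add(Add(l, Pow(l, 2)), -530)) = Add(-9, Add(-530, l, Pow(l, 2))) = Add(-539, l, Pow(l, 2)))
Add(Function('p')(2139), Mul(-1, Mul(Function('K')(Add(23, Mul(Add(7, Mul(-1, 1)), -9))), Pow(Add(-2050286, 919581), -1)))) = Add(971, Mul(-1, Mul(Add(-539, Add(23, Mul(Add(7, Mul(-1, 1)), -9)), Pow(Add(23, Mul(Add(7, Mul(-1, 1)), -9)), 2)), Pow(Add(-2050286, 919581), -1)))) = Add(971, Mul(-1, Mul(Add(-539, Add(23, Mul(Add(7, -1), -9)), Pow(Add(23, Mul(Add(7, -1), -9)), 2)), Pow(-1130705, -1)))) = Add(971, Mul(-1, Mul(Add(-539, Add(23, Mul(6, -9)), Pow(Add(23, Mul(6, -9)), 2)), Rational(-1, 1130705)))) = Add(971, Mul(-1, Mul(Add(-539, Add(23, -54), Pow(Add(23, -54), 2)), Rational(-1, 1130705)))) = Add(971, Mul(-1, Mul(Add(-539, -31, Pow(-31, 2)), Rational(-1, 1130705)))) = Add(971, Mul(-1, Mul(Add(-539, -31, 961), Rational(-1, 1130705)))) = Add(971, Mul(-1, Mul(391, Rational(-1, 1130705)))) = Add(971, Mul(-1, Rational(-391, 1130705))) = Add(971, Rational(391, 1130705)) = Rational(1097914946, 1130705)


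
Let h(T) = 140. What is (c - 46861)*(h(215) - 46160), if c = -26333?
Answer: 3368387880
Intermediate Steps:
(c - 46861)*(h(215) - 46160) = (-26333 - 46861)*(140 - 46160) = -73194*(-46020) = 3368387880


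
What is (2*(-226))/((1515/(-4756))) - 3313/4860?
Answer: 139234415/98172 ≈ 1418.3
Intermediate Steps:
(2*(-226))/((1515/(-4756))) - 3313/4860 = -452/(1515*(-1/4756)) - 3313*1/4860 = -452/(-1515/4756) - 3313/4860 = -452*(-4756/1515) - 3313/4860 = 2149712/1515 - 3313/4860 = 139234415/98172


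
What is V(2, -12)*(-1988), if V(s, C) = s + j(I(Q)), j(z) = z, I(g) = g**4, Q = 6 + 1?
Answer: -4777164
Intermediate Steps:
Q = 7
V(s, C) = 2401 + s (V(s, C) = s + 7**4 = s + 2401 = 2401 + s)
V(2, -12)*(-1988) = (2401 + 2)*(-1988) = 2403*(-1988) = -4777164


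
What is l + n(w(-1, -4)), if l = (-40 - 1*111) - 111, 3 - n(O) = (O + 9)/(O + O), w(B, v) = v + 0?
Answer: -2067/8 ≈ -258.38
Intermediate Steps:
w(B, v) = v
n(O) = 3 - (9 + O)/(2*O) (n(O) = 3 - (O + 9)/(O + O) = 3 - (9 + O)/(2*O))
l = -262 (l = (-40 - 111) - 111 = -151 - 111 = -262)
l + n(w(-1, -4)) = -262 + (½)*(-9 + 5*(-4))/(-4) = -262 + (½)*(-¼)*(-9 - 20) = -262 + (½)*(-¼)*(-29) = -262 + 29/8 = -2067/8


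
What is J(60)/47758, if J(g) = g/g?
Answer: 1/47758 ≈ 2.0939e-5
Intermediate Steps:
J(g) = 1
J(60)/47758 = 1/47758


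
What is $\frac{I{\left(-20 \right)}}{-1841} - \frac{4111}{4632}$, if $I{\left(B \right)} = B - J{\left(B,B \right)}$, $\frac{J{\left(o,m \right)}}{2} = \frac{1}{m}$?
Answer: $- \frac{37380871}{42637560} \approx -0.87671$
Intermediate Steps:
$J{\left(o,m \right)} = \frac{2}{m}$
$I{\left(B \right)} = B - \frac{2}{B}$
$\frac{I{\left(-20 \right)}}{-1841} - \frac{4111}{4632} = \frac{-20 - \frac{2}{-20}}{-1841} - \frac{4111}{4632} = \left(-20 - - \frac{1}{10}\right) \left(- \frac{1}{1841}\right) - \frac{4111}{4632} = \left(-20 + \frac{1}{10}\right) \left(- \frac{1}{1841}\right) - \frac{4111}{4632} = \left(- \frac{199}{10}\right) \left(- \frac{1}{1841}\right) - \frac{4111}{4632} = \frac{199}{18410} - \frac{4111}{4632} = - \frac{37380871}{42637560}$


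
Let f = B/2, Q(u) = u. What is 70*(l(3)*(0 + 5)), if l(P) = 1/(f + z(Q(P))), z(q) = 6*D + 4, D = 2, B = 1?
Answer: 700/33 ≈ 21.212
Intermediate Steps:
z(q) = 16 (z(q) = 6*2 + 4 = 12 + 4 = 16)
f = ½ (f = 1/2 = 1*(½) = ½ ≈ 0.50000)
l(P) = 2/33 (l(P) = 1/(½ + 16) = 1/(33/2) = 2/33)
70*(l(3)*(0 + 5)) = 70*(2*(0 + 5)/33) = 70*((2/33)*5) = 70*(10/33) = 700/33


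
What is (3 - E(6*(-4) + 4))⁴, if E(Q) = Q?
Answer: 279841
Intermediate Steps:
(3 - E(6*(-4) + 4))⁴ = (3 - (6*(-4) + 4))⁴ = (3 - (-24 + 4))⁴ = (3 - 1*(-20))⁴ = (3 + 20)⁴ = 23⁴ = 279841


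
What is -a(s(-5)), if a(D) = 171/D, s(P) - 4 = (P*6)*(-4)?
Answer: -171/124 ≈ -1.3790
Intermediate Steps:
s(P) = 4 - 24*P (s(P) = 4 + (P*6)*(-4) = 4 + (6*P)*(-4) = 4 - 24*P)
-a(s(-5)) = -171/(4 - 24*(-5)) = -171/(4 + 120) = -171/124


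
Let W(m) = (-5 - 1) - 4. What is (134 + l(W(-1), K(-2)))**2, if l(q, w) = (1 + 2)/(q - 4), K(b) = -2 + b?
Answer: 3508129/196 ≈ 17899.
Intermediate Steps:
W(m) = -10 (W(m) = -6 - 4 = -10)
l(q, w) = 3/(-4 + q)
(134 + l(W(-1), K(-2)))**2 = (134 + 3/(-4 - 10))**2 = (134 + 3/(-14))**2 = (134 + 3*(-1/14))**2 = (134 - 3/14)**2 = (1873/14)**2 = 3508129/196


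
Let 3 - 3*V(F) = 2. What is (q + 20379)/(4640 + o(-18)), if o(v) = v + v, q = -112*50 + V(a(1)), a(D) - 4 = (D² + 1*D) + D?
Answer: 22169/6906 ≈ 3.2101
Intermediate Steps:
a(D) = 4 + D² + 2*D (a(D) = 4 + ((D² + 1*D) + D) = 4 + ((D² + D) + D) = 4 + ((D + D²) + D) = 4 + (D² + 2*D) = 4 + D² + 2*D)
V(F) = ⅓ (V(F) = 1 - ⅓*2 = 1 - ⅔ = ⅓)
q = -16799/3 (q = -112*50 + ⅓ = -5600 + ⅓ = -16799/3 ≈ -5599.7)
o(v) = 2*v
(q + 20379)/(4640 + o(-18)) = (-16799/3 + 20379)/(4640 + 2*(-18)) = 44338/(3*(4640 - 36)) = (44338/3)/4604 = (44338/3)*(1/4604) = 22169/6906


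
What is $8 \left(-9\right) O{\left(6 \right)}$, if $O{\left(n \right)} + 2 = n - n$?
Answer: $144$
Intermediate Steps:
$O{\left(n \right)} = -2$ ($O{\left(n \right)} = -2 + \left(n - n\right) = -2 + 0 = -2$)
$8 \left(-9\right) O{\left(6 \right)} = 8 \left(-9\right) \left(-2\right) = \left(-72\right) \left(-2\right) = 144$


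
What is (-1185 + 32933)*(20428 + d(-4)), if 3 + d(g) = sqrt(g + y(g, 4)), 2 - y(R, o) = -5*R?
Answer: 648452900 + 31748*I*sqrt(22) ≈ 6.4845e+8 + 1.4891e+5*I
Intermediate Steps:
y(R, o) = 2 + 5*R (y(R, o) = 2 - (-5)*R = 2 + 5*R)
d(g) = -3 + sqrt(2 + 6*g) (d(g) = -3 + sqrt(g + (2 + 5*g)) = -3 + sqrt(2 + 6*g))
(-1185 + 32933)*(20428 + d(-4)) = (-1185 + 32933)*(20428 + (-3 + sqrt(2 + 6*(-4)))) = 31748*(20428 + (-3 + sqrt(2 - 24))) = 31748*(20428 + (-3 + sqrt(-22))) = 31748*(20428 + (-3 + I*sqrt(22))) = 31748*(20425 + I*sqrt(22)) = 648452900 + 31748*I*sqrt(22)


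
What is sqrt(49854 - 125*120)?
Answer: sqrt(34854) ≈ 186.69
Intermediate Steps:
sqrt(49854 - 125*120) = sqrt(49854 - 15000) = sqrt(34854)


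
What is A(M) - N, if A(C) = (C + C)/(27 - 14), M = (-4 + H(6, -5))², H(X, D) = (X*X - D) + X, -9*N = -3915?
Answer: -1957/13 ≈ -150.54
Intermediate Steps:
N = 435 (N = -⅑*(-3915) = 435)
H(X, D) = X + X² - D (H(X, D) = (X² - D) + X = X + X² - D)
M = 1849 (M = (-4 + (6 + 6² - 1*(-5)))² = (-4 + (6 + 36 + 5))² = (-4 + 47)² = 43² = 1849)
A(C) = 2*C/13 (A(C) = (2*C)/13 = (2*C)*(1/13) = 2*C/13)
A(M) - N = (2/13)*1849 - 1*435 = 3698/13 - 435 = -1957/13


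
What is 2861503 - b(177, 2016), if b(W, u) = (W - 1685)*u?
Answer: 5901631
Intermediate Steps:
b(W, u) = u*(-1685 + W) (b(W, u) = (-1685 + W)*u = u*(-1685 + W))
2861503 - b(177, 2016) = 2861503 - 2016*(-1685 + 177) = 2861503 - 2016*(-1508) = 2861503 - 1*(-3040128) = 2861503 + 3040128 = 5901631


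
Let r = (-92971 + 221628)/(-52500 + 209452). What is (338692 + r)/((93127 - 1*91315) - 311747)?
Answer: -53158515441/48644918120 ≈ -1.0928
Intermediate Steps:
r = 128657/156952 ≈ 0.81972
(338692 + r)/((93127 - 1*91315) - 311747) = (338692 + 128657/156952)/((93127 - 1*91315) - 311747) = 53158515441/(156952*((93127 - 91315) - 311747)) = 53158515441/(156952*(1812 - 311747)) = (53158515441/156952)/(-309935) = (53158515441/156952)*(-1/309935) = -53158515441/48644918120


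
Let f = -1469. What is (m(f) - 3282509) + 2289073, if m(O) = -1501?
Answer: -994937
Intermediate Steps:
(m(f) - 3282509) + 2289073 = (-1501 - 3282509) + 2289073 = -3284010 + 2289073 = -994937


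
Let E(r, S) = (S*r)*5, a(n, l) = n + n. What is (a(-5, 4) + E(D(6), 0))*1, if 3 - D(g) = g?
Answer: -10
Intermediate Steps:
D(g) = 3 - g
a(n, l) = 2*n
E(r, S) = 5*S*r
(a(-5, 4) + E(D(6), 0))*1 = (2*(-5) + 5*0*(3 - 1*6))*1 = (-10 + 5*0*(3 - 6))*1 = (-10 + 5*0*(-3))*1 = (-10 + 0)*1 = -10*1 = -10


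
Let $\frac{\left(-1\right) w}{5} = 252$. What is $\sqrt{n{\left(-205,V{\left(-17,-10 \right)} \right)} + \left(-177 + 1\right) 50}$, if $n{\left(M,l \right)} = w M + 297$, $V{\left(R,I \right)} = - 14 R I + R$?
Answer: $\sqrt{249797} \approx 499.8$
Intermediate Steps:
$w = -1260$ ($w = \left(-5\right) 252 = -1260$)
$V{\left(R,I \right)} = R - 14 I R$ ($V{\left(R,I \right)} = - 14 I R + R = R - 14 I R$)
$n{\left(M,l \right)} = 297 - 1260 M$ ($n{\left(M,l \right)} = - 1260 M + 297 = 297 - 1260 M$)
$\sqrt{n{\left(-205,V{\left(-17,-10 \right)} \right)} + \left(-177 + 1\right) 50} = \sqrt{\left(297 - -258300\right) + \left(-177 + 1\right) 50} = \sqrt{\left(297 + 258300\right) - 8800} = \sqrt{258597 - 8800} = \sqrt{249797}$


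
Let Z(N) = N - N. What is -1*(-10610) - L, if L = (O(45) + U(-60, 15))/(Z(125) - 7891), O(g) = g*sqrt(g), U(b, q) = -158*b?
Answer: 83732990/7891 + 135*sqrt(5)/7891 ≈ 10611.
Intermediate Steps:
O(g) = g**(3/2)
Z(N) = 0
L = -9480/7891 - 135*sqrt(5)/7891 (L = (45**(3/2) - 158*(-60))/(0 - 7891) = (135*sqrt(5) + 9480)/(-7891) = (9480 + 135*sqrt(5))*(-1/7891) = -9480/7891 - 135*sqrt(5)/7891 ≈ -1.2396)
-1*(-10610) - L = -1*(-10610) - (-9480/7891 - 135*sqrt(5)/7891) = 10610 + (9480/7891 + 135*sqrt(5)/7891) = 83732990/7891 + 135*sqrt(5)/7891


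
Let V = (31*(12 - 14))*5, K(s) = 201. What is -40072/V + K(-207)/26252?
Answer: 526016227/4069060 ≈ 129.27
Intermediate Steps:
V = -310 (V = (31*(-2))*5 = -62*5 = -310)
-40072/V + K(-207)/26252 = -40072/(-310) + 201/26252 = -40072*(-1/310) + 201*(1/26252) = 20036/155 + 201/26252 = 526016227/4069060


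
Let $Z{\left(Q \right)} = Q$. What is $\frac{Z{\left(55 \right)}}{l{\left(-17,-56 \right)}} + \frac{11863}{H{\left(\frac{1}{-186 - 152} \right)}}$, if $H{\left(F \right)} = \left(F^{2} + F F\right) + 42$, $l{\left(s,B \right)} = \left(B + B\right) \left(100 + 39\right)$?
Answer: $\frac{10549340884573}{37349578000} \approx 282.45$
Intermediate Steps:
$l{\left(s,B \right)} = 278 B$ ($l{\left(s,B \right)} = 2 B 139 = 278 B$)
$H{\left(F \right)} = 42 + 2 F^{2}$ ($H{\left(F \right)} = \left(F^{2} + F^{2}\right) + 42 = 2 F^{2} + 42 = 42 + 2 F^{2}$)
$\frac{Z{\left(55 \right)}}{l{\left(-17,-56 \right)}} + \frac{11863}{H{\left(\frac{1}{-186 - 152} \right)}} = \frac{55}{278 \left(-56\right)} + \frac{11863}{42 + 2 \left(\frac{1}{-186 - 152}\right)^{2}} = \frac{55}{-15568} + \frac{11863}{42 + 2 \left(\frac{1}{-338}\right)^{2}} = 55 \left(- \frac{1}{15568}\right) + \frac{11863}{42 + 2 \left(- \frac{1}{338}\right)^{2}} = - \frac{55}{15568} + \frac{11863}{42 + 2 \cdot \frac{1}{114244}} = - \frac{55}{15568} + \frac{11863}{42 + \frac{1}{57122}} = - \frac{55}{15568} + \frac{11863}{\frac{2399125}{57122}} = - \frac{55}{15568} + 11863 \cdot \frac{57122}{2399125} = - \frac{55}{15568} + \frac{677638286}{2399125} = \frac{10549340884573}{37349578000}$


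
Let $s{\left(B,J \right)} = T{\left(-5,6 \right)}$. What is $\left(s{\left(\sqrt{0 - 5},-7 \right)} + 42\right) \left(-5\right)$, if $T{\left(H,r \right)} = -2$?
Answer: $-200$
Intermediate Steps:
$s{\left(B,J \right)} = -2$
$\left(s{\left(\sqrt{0 - 5},-7 \right)} + 42\right) \left(-5\right) = \left(-2 + 42\right) \left(-5\right) = 40 \left(-5\right) = -200$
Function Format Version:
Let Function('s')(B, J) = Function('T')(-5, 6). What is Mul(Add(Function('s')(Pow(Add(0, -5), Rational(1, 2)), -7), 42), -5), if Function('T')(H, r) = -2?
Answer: -200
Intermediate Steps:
Function('s')(B, J) = -2
Mul(Add(Function('s')(Pow(Add(0, -5), Rational(1, 2)), -7), 42), -5) = Mul(Add(-2, 42), -5) = Mul(40, -5) = -200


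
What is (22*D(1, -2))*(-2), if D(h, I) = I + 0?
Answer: 88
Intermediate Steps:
D(h, I) = I
(22*D(1, -2))*(-2) = (22*(-2))*(-2) = -44*(-2) = 88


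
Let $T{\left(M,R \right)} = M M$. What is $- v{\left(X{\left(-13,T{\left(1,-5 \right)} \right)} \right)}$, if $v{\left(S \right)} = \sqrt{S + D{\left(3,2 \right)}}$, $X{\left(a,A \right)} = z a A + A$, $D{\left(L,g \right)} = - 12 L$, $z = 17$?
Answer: $- 16 i \approx - 16.0 i$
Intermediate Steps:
$T{\left(M,R \right)} = M^{2}$
$X{\left(a,A \right)} = A + 17 A a$ ($X{\left(a,A \right)} = 17 a A + A = 17 A a + A = A + 17 A a$)
$v{\left(S \right)} = \sqrt{-36 + S}$ ($v{\left(S \right)} = \sqrt{S - 36} = \sqrt{-36 + S}$)
$- v{\left(X{\left(-13,T{\left(1,-5 \right)} \right)} \right)} = - \sqrt{-36 + 1^{2} \left(1 + 17 \left(-13\right)\right)} = - \sqrt{-36 + 1 \left(1 - 221\right)} = - \sqrt{-36 + 1 \left(-220\right)} = - \sqrt{-36 - 220} = - \sqrt{-256} = - 16 i$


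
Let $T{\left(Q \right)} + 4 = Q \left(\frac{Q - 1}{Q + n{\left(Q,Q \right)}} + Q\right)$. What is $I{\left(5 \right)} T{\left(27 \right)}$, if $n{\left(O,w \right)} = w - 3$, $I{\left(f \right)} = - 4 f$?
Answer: $- \frac{251180}{17} \approx -14775.0$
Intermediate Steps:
$n{\left(O,w \right)} = -3 + w$
$T{\left(Q \right)} = -4 + Q \left(Q + \frac{-1 + Q}{-3 + 2 Q}\right)$ ($T{\left(Q \right)} = -4 + Q \left(\frac{Q - 1}{Q + \left(-3 + Q\right)} + Q\right) = -4 + Q \left(\frac{-1 + Q}{-3 + 2 Q} + Q\right) = -4 + Q \left(Q + \frac{-1 + Q}{-3 + 2 Q}\right)$)
$I{\left(5 \right)} T{\left(27 \right)} = \left(-4\right) 5 \frac{12 - 243 - 2 \cdot 27^{2} + 2 \cdot 27^{3}}{-3 + 2 \cdot 27} = - 20 \frac{12 - 243 - 1458 + 2 \cdot 19683}{-3 + 54} = - 20 \frac{12 - 243 - 1458 + 39366}{51} = - 20 \cdot \frac{1}{51} \cdot 37677 = \left(-20\right) \frac{12559}{17} = - \frac{251180}{17}$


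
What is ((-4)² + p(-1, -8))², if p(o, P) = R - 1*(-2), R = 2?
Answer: 400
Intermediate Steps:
p(o, P) = 4 (p(o, P) = 2 - 1*(-2) = 2 + 2 = 4)
((-4)² + p(-1, -8))² = ((-4)² + 4)² = (16 + 4)² = 20² = 400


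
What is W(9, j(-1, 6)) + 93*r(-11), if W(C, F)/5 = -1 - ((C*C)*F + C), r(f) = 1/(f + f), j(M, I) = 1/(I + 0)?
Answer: -1339/11 ≈ -121.73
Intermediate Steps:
j(M, I) = 1/I
r(f) = 1/(2*f)
W(C, F) = -5 - 5*C - 5*F*C² (W(C, F) = 5*(-1 - ((C*C)*F + C)) = 5*(-1 - (C²*F + C)) = 5*(-1 - (F*C² + C)) = 5*(-1 - (C + F*C²)) = 5*(-1 + (-C - F*C²)) = 5*(-1 - C - F*C²) = -5 - 5*C - 5*F*C²)
W(9, j(-1, 6)) + 93*r(-11) = (-5 - 5*9 - 5*9²/6) + 93*((½)/(-11)) = (-5 - 45 - 5*⅙*81) + 93*((½)*(-1/11)) = (-5 - 45 - 135/2) + 93*(-1/22) = -235/2 - 93/22 = -1339/11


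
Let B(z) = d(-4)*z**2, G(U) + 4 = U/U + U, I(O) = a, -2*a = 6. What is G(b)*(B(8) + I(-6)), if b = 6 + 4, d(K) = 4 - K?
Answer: 3563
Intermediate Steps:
a = -3 (a = -1/2*6 = -3)
I(O) = -3
b = 10
G(U) = -3 + U (G(U) = -4 + (U/U + U) = -4 + (1 + U) = -3 + U)
B(z) = 8*z**2 (B(z) = (4 - 1*(-4))*z**2 = (4 + 4)*z**2 = 8*z**2)
G(b)*(B(8) + I(-6)) = (-3 + 10)*(8*8**2 - 3) = 7*(8*64 - 3) = 7*(512 - 3) = 7*509 = 3563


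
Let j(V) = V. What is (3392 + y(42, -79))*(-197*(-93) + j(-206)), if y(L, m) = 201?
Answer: 65087195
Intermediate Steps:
(3392 + y(42, -79))*(-197*(-93) + j(-206)) = (3392 + 201)*(-197*(-93) - 206) = 3593*(18321 - 206) = 3593*18115 = 65087195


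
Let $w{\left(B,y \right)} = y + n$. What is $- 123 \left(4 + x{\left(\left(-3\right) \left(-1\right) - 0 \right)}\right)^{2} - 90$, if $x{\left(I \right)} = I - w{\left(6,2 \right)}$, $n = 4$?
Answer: $-213$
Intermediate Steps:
$w{\left(B,y \right)} = 4 + y$ ($w{\left(B,y \right)} = y + 4 = 4 + y$)
$x{\left(I \right)} = -6 + I$ ($x{\left(I \right)} = I - \left(4 + 2\right) = I - 6 = -6 + I$)
$- 123 \left(4 + x{\left(\left(-3\right) \left(-1\right) - 0 \right)}\right)^{2} - 90 = - 123 \left(4 - 3\right)^{2} - 90 = - 123 \cdot 1^{2} - 90 = \left(-123\right) 1 - 90 = -123 - 90 = -213$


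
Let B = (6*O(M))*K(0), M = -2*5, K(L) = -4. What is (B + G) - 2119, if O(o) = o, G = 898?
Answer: -981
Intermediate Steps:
M = -10
B = 240 (B = (6*(-10))*(-4) = -60*(-4) = 240)
(B + G) - 2119 = (240 + 898) - 2119 = 1138 - 2119 = -981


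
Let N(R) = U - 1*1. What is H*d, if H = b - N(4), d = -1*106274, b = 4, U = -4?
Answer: -956466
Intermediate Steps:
N(R) = -5 (N(R) = -4 - 1*1 = -4 - 1 = -5)
d = -106274
H = 9 (H = 4 - 1*(-5) = 4 + 5 = 9)
H*d = 9*(-106274) = -956466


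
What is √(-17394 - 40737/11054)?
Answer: I*√2125839099702/11054 ≈ 131.9*I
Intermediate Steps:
√(-17394 - 40737/11054) = √(-192314013/11054) = I*√2125839099702/11054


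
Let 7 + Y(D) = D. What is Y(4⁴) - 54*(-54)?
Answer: 3165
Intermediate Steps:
Y(D) = -7 + D
Y(4⁴) - 54*(-54) = (-7 + 4⁴) - 54*(-54) = (-7 + 256) + 2916 = 249 + 2916 = 3165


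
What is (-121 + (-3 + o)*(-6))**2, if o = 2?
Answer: 13225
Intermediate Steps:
(-121 + (-3 + o)*(-6))**2 = (-121 + (-3 + 2)*(-6))**2 = (-121 - 1*(-6))**2 = (-121 + 6)**2 = (-115)**2 = 13225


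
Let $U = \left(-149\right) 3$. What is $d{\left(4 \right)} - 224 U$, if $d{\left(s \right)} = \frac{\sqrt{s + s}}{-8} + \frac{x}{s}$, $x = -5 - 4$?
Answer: $\frac{400503}{4} - \frac{\sqrt{2}}{4} \approx 1.0013 \cdot 10^{5}$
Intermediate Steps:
$x = -9$ ($x = -5 - 4 = -9$)
$U = -447$
$d{\left(s \right)} = - \frac{9}{s} - \frac{\sqrt{2} \sqrt{s}}{8}$ ($d{\left(s \right)} = \frac{\sqrt{s + s}}{-8} - \frac{9}{s} = \sqrt{2 s} \left(- \frac{1}{8}\right) - \frac{9}{s} = \sqrt{2} \sqrt{s} \left(- \frac{1}{8}\right) - \frac{9}{s} = - \frac{\sqrt{2} \sqrt{s}}{8} - \frac{9}{s} = - \frac{9}{s} - \frac{\sqrt{2} \sqrt{s}}{8}$)
$d{\left(4 \right)} - 224 U = \frac{-72 - \sqrt{2} \cdot 4^{\frac{3}{2}}}{8 \cdot 4} - -100128 = \frac{1}{8} \cdot \frac{1}{4} \left(-72 - \sqrt{2} \cdot 8\right) + 100128 = \frac{1}{8} \cdot \frac{1}{4} \left(-72 - 8 \sqrt{2}\right) + 100128 = \left(- \frac{9}{4} - \frac{\sqrt{2}}{4}\right) + 100128 = \frac{400503}{4} - \frac{\sqrt{2}}{4}$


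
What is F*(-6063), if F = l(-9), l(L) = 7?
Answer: -42441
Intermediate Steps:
F = 7
F*(-6063) = 7*(-6063) = -42441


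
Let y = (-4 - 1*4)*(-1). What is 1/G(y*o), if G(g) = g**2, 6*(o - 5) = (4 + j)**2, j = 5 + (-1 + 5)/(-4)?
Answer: 9/141376 ≈ 6.3660e-5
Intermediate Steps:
j = 4 (j = 5 + 4*(-1/4) = 5 - 1 = 4)
o = 47/3 (o = 5 + (4 + 4)**2/6 = 5 + (1/6)*8**2 = 5 + (1/6)*64 = 5 + 32/3 = 47/3 ≈ 15.667)
y = 8 (y = (-4 - 4)*(-1) = -8*(-1) = 8)
1/G(y*o) = 1/((8*(47/3))**2) = 1/((376/3)**2) = 1/(141376/9) = 9/141376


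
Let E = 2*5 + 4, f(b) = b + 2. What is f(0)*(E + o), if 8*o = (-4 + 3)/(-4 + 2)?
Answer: 225/8 ≈ 28.125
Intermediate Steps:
f(b) = 2 + b
o = 1/16 (o = ((-4 + 3)/(-4 + 2))/8 = (-1/(-2))/8 = (-1*(-1/2))/8 = (1/8)*(1/2) = 1/16 ≈ 0.062500)
E = 14 (E = 10 + 4 = 14)
f(0)*(E + o) = (2 + 0)*(14 + 1/16) = 2*(225/16) = 225/8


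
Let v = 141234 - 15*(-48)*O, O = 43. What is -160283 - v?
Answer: -332477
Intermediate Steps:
v = 172194 (v = 141234 - 15*(-48)*43 = 141234 - (-720)*43 = 141234 - 1*(-30960) = 141234 + 30960 = 172194)
-160283 - v = -160283 - 1*172194 = -160283 - 172194 = -332477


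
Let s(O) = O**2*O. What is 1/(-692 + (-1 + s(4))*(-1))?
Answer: -1/755 ≈ -0.0013245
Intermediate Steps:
s(O) = O**3
1/(-692 + (-1 + s(4))*(-1)) = 1/(-692 + (-1 + 4**3)*(-1)) = 1/(-692 + (-1 + 64)*(-1)) = 1/(-692 + 63*(-1)) = 1/(-692 - 63) = 1/(-755) = -1/755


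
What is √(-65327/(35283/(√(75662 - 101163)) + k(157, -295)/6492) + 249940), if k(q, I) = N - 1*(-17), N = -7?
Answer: √2*√((-2687827611371 - 14312641391460*I*√25501)/(127505 - 114528618*I*√25501)) ≈ 499.94 - 0.2957*I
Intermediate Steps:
k(q, I) = 10 (k(q, I) = -7 - 1*(-17) = -7 + 17 = 10)
√(-65327/(35283/(√(75662 - 101163)) + k(157, -295)/6492) + 249940) = √(-65327/(35283/(√(75662 - 101163)) + 10/6492) + 249940) = √(-65327/(35283/(√(-25501)) + 10*(1/6492)) + 249940) = √(-65327/(35283/((I*√25501)) + 5/3246) + 249940) = √(-65327/(35283*(-I*√25501/25501) + 5/3246) + 249940) = √(-65327/(-35283*I*√25501/25501 + 5/3246) + 249940) = √(-65327/(5/3246 - 35283*I*√25501/25501) + 249940) = √(249940 - 65327/(5/3246 - 35283*I*√25501/25501))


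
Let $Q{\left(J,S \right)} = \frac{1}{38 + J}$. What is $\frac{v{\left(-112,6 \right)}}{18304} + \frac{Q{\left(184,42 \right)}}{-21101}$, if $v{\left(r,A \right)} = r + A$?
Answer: $- \frac{124141759}{21435915072} \approx -0.0057913$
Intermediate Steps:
$v{\left(r,A \right)} = A + r$
$\frac{v{\left(-112,6 \right)}}{18304} + \frac{Q{\left(184,42 \right)}}{-21101} = \frac{6 - 112}{18304} + \frac{1}{\left(38 + 184\right) \left(-21101\right)} = \left(-106\right) \frac{1}{18304} + \frac{1}{222} \left(- \frac{1}{21101}\right) = - \frac{53}{9152} + \frac{1}{222} \left(- \frac{1}{21101}\right) = - \frac{53}{9152} - \frac{1}{4684422} = - \frac{124141759}{21435915072}$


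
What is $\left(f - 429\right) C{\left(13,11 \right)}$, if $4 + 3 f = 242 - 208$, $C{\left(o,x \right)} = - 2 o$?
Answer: $10894$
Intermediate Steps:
$f = 10$ ($f = - \frac{4}{3} + \frac{242 - 208}{3} = - \frac{4}{3} + \frac{1}{3} \cdot 34 = - \frac{4}{3} + \frac{34}{3} = 10$)
$\left(f - 429\right) C{\left(13,11 \right)} = \left(10 - 429\right) \left(\left(-2\right) 13\right) = \left(-419\right) \left(-26\right) = 10894$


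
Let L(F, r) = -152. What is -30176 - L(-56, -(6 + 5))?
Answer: -30024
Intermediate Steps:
-30176 - L(-56, -(6 + 5)) = -30176 - 1*(-152) = -30176 + 152 = -30024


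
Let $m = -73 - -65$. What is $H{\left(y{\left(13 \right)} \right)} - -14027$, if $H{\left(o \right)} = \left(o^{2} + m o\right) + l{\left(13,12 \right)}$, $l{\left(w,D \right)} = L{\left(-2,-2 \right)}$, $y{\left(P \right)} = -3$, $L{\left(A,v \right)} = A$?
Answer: $14058$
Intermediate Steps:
$l{\left(w,D \right)} = -2$
$m = -8$ ($m = -73 + 65 = -8$)
$H{\left(o \right)} = -2 + o^{2} - 8 o$ ($H{\left(o \right)} = \left(o^{2} - 8 o\right) - 2 = -2 + o^{2} - 8 o$)
$H{\left(y{\left(13 \right)} \right)} - -14027 = \left(-2 + \left(-3\right)^{2} - -24\right) - -14027 = \left(-2 + 9 + 24\right) + 14027 = 31 + 14027 = 14058$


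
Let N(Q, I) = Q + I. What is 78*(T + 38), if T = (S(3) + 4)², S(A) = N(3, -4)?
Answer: 3666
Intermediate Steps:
N(Q, I) = I + Q
S(A) = -1 (S(A) = -4 + 3 = -1)
T = 9 (T = (-1 + 4)² = 3² = 9)
78*(T + 38) = 78*(9 + 38) = 78*47 = 3666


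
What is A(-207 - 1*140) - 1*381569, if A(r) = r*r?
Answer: -261160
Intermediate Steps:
A(r) = r**2
A(-207 - 1*140) - 1*381569 = (-207 - 1*140)**2 - 1*381569 = (-207 - 140)**2 - 381569 = (-347)**2 - 381569 = 120409 - 381569 = -261160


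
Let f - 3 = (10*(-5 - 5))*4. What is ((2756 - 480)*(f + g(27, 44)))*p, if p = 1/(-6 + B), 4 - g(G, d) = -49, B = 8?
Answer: -391472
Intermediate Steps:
g(G, d) = 53 (g(G, d) = 4 - 1*(-49) = 4 + 49 = 53)
p = ½ (p = 1/(-6 + 8) = 1/2 = ½ ≈ 0.50000)
f = -397 (f = 3 + (10*(-5 - 5))*4 = 3 + (10*(-10))*4 = 3 - 100*4 = 3 - 400 = -397)
((2756 - 480)*(f + g(27, 44)))*p = ((2756 - 480)*(-397 + 53))*(½) = (2276*(-344))*(½) = -782944*½ = -391472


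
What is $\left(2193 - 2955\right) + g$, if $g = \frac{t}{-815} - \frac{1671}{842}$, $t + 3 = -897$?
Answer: $- \frac{104702265}{137246} \approx -762.88$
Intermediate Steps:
$t = -900$ ($t = -3 - 897 = -900$)
$g = - \frac{120813}{137246}$ ($g = - \frac{900}{-815} - \frac{1671}{842} = \left(-900\right) \left(- \frac{1}{815}\right) - \frac{1671}{842} = \frac{180}{163} - \frac{1671}{842} = - \frac{120813}{137246} \approx -0.88027$)
$\left(2193 - 2955\right) + g = \left(2193 - 2955\right) - \frac{120813}{137246} = -762 - \frac{120813}{137246} = - \frac{104702265}{137246}$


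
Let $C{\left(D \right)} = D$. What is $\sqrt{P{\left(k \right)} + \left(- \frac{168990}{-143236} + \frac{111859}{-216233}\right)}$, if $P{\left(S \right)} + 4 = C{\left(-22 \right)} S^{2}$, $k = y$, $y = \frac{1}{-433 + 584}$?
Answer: $\frac{i \sqrt{18255338171252249157752374}}{2338412424094} \approx 1.8271 i$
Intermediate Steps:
$y = \frac{1}{151} \approx 0.0066225$
$k = \frac{1}{151} \approx 0.0066225$
$P{\left(S \right)} = -4 - 22 S^{2}$
$\sqrt{P{\left(k \right)} + \left(- \frac{168990}{-143236} + \frac{111859}{-216233}\right)} = \sqrt{\left(-4 - \frac{22}{22801}\right) + \left(- \frac{168990}{-143236} + \frac{111859}{-216233}\right)} = \sqrt{\left(-4 - \frac{22}{22801}\right) + \left(\left(-168990\right) \left(- \frac{1}{143236}\right) + 111859 \left(- \frac{1}{216233}\right)\right)} = \sqrt{\left(-4 - \frac{22}{22801}\right) + \left(\frac{84495}{71618} - \frac{111859}{216233}\right)} = \sqrt{- \frac{91226}{22801} + \frac{10259489473}{15486174994}} = \sqrt{- \frac{1178815180528771}{353100276038194}} = \frac{i \sqrt{18255338171252249157752374}}{2338412424094}$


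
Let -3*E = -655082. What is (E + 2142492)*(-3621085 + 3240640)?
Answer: -898174592770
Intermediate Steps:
E = 655082/3 (E = -1/3*(-655082) = 655082/3 ≈ 2.1836e+5)
(E + 2142492)*(-3621085 + 3240640) = (655082/3 + 2142492)*(-3621085 + 3240640) = (7082558/3)*(-380445) = -898174592770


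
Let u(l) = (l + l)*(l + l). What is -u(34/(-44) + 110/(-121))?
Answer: -1369/121 ≈ -11.314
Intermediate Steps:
u(l) = 4*l² (u(l) = (2*l)*(2*l) = 4*l²)
-u(34/(-44) + 110/(-121)) = -4*(34/(-44) + 110/(-121))² = -4*(34*(-1/44) + 110*(-1/121))² = -4*(-17/22 - 10/11)² = -4*(-37/22)² = -4*1369/484 = -1*1369/121 = -1369/121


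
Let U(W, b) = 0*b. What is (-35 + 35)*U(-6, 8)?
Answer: 0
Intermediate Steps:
U(W, b) = 0
(-35 + 35)*U(-6, 8) = (-35 + 35)*0 = 0*0 = 0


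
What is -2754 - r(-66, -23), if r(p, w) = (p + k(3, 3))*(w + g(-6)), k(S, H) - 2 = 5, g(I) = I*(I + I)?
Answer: 137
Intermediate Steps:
g(I) = 2*I² (g(I) = I*(2*I) = 2*I²)
k(S, H) = 7 (k(S, H) = 2 + 5 = 7)
r(p, w) = (7 + p)*(72 + w) (r(p, w) = (p + 7)*(w + 2*(-6)²) = (7 + p)*(w + 2*36) = (7 + p)*(w + 72) = (7 + p)*(72 + w))
-2754 - r(-66, -23) = -2754 - (504 + 7*(-23) + 72*(-66) - 66*(-23)) = -2754 - (504 - 161 - 4752 + 1518) = -2754 - 1*(-2891) = -2754 + 2891 = 137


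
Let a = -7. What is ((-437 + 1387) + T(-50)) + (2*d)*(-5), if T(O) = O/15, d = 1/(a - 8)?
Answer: 2842/3 ≈ 947.33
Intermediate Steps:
d = -1/15 (d = 1/(-7 - 8) = 1/(-15) = -1/15 ≈ -0.066667)
T(O) = O/15 (T(O) = O*(1/15) = O/15)
((-437 + 1387) + T(-50)) + (2*d)*(-5) = ((-437 + 1387) + (1/15)*(-50)) + (2*(-1/15))*(-5) = (950 - 10/3) - 2/15*(-5) = 2840/3 + 2/3 = 2842/3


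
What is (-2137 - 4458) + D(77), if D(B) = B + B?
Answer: -6441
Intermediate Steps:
D(B) = 2*B
(-2137 - 4458) + D(77) = (-2137 - 4458) + 2*77 = -6595 + 154 = -6441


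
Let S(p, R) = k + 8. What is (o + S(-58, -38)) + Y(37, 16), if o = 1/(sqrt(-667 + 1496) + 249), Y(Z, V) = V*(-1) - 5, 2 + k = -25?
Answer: -2446631/61172 - sqrt(829)/61172 ≈ -39.996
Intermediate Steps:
k = -27 (k = -2 - 25 = -27)
S(p, R) = -19 (S(p, R) = -27 + 8 = -19)
Y(Z, V) = -5 - V (Y(Z, V) = -V - 5 = -5 - V)
o = 1/(249 + sqrt(829)) (o = 1/(sqrt(829) + 249) = 1/(249 + sqrt(829)) ≈ 0.0035998)
(o + S(-58, -38)) + Y(37, 16) = ((249/61172 - sqrt(829)/61172) - 19) + (-5 - 1*16) = (-1162019/61172 - sqrt(829)/61172) + (-5 - 16) = (-1162019/61172 - sqrt(829)/61172) - 21 = -2446631/61172 - sqrt(829)/61172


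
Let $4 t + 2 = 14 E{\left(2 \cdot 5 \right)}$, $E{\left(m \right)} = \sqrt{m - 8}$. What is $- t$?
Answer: $\frac{1}{2} - \frac{7 \sqrt{2}}{2} \approx -4.4497$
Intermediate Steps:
$E{\left(m \right)} = \sqrt{-8 + m}$
$t = - \frac{1}{2} + \frac{7 \sqrt{2}}{2}$ ($t = - \frac{1}{2} + \frac{14 \sqrt{-8 + 2 \cdot 5}}{4} = - \frac{1}{2} + \frac{14 \sqrt{-8 + 10}}{4} = - \frac{1}{2} + \frac{14 \sqrt{2}}{4} = - \frac{1}{2} + \frac{7 \sqrt{2}}{2} \approx 4.4497$)
$- t = - (- \frac{1}{2} + \frac{7 \sqrt{2}}{2}) = \frac{1}{2} - \frac{7 \sqrt{2}}{2}$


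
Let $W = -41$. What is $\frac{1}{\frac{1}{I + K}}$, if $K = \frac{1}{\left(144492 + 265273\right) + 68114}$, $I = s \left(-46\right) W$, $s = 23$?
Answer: $\frac{20729435263}{477879} \approx 43378.0$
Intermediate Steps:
$I = 43378$ ($I = 23 \left(-46\right) \left(-41\right) = \left(-1058\right) \left(-41\right) = 43378$)
$K = \frac{1}{477879}$ ($K = \frac{1}{409765 + 68114} = \frac{1}{477879} \approx 2.0926 \cdot 10^{-6}$)
$\frac{1}{\frac{1}{I + K}} = \frac{1}{\frac{1}{43378 + \frac{1}{477879}}} = \frac{1}{\frac{1}{\frac{20729435263}{477879}}} = \frac{1}{\frac{477879}{20729435263}} = \frac{20729435263}{477879}$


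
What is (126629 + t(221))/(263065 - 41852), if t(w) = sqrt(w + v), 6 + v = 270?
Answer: 126629/221213 + sqrt(485)/221213 ≈ 0.57253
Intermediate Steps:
v = 264 (v = -6 + 270 = 264)
t(w) = sqrt(264 + w) (t(w) = sqrt(w + 264) = sqrt(264 + w))
(126629 + t(221))/(263065 - 41852) = (126629 + sqrt(264 + 221))/(263065 - 41852) = (126629 + sqrt(485))/221213 = (126629 + sqrt(485))*(1/221213) = 126629/221213 + sqrt(485)/221213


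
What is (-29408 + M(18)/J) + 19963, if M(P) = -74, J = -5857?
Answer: -55319291/5857 ≈ -9445.0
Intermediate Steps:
(-29408 + M(18)/J) + 19963 = (-29408 - 74/(-5857)) + 19963 = (-29408 - 74*(-1/5857)) + 19963 = (-29408 + 74/5857) + 19963 = -172242582/5857 + 19963 = -55319291/5857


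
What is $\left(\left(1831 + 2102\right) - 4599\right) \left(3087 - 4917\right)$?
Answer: $1218780$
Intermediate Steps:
$\left(\left(1831 + 2102\right) - 4599\right) \left(3087 - 4917\right) = \left(3933 - 4599\right) \left(-1830\right) = \left(-666\right) \left(-1830\right) = 1218780$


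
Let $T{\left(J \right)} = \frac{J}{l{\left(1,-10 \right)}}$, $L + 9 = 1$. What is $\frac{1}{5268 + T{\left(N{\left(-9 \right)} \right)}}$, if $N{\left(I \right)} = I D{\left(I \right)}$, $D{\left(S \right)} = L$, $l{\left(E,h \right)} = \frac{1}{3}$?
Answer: $\frac{1}{5484} \approx 0.00018235$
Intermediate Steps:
$L = -8$ ($L = -9 + 1 = -8$)
$l{\left(E,h \right)} = \frac{1}{3}$
$D{\left(S \right)} = -8$
$N{\left(I \right)} = - 8 I$ ($N{\left(I \right)} = I \left(-8\right) = - 8 I$)
$T{\left(J \right)} = 3 J$ ($T{\left(J \right)} = J \frac{1}{\frac{1}{3}} = J 3 = 3 J$)
$\frac{1}{5268 + T{\left(N{\left(-9 \right)} \right)}} = \frac{1}{5268 + 3 \left(\left(-8\right) \left(-9\right)\right)} = \frac{1}{5268 + 3 \cdot 72} = \frac{1}{5268 + 216} = \frac{1}{5484}$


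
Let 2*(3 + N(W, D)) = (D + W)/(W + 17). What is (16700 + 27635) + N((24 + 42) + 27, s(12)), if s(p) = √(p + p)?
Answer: 9753133/220 + √6/110 ≈ 44332.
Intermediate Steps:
s(p) = √2*√p (s(p) = √(2*p) = √2*√p)
N(W, D) = -3 + (D + W)/(2*(17 + W)) (N(W, D) = -3 + ((D + W)/(W + 17))/2 = -3 + ((D + W)/(17 + W))/2 = -3 + (D + W)/(2*(17 + W)))
(16700 + 27635) + N((24 + 42) + 27, s(12)) = (16700 + 27635) + (-102 + √2*√12 - 5*((24 + 42) + 27))/(2*(17 + ((24 + 42) + 27))) = 44335 + (-102 + √2*(2*√3) - 5*(66 + 27))/(2*(17 + (66 + 27))) = 44335 + (-102 + 2*√6 - 5*93)/(2*(17 + 93)) = 44335 + (½)*(-102 + 2*√6 - 465)/110 = 44335 + (½)*(1/110)*(-567 + 2*√6) = 44335 + (-567/220 + √6/110) = 9753133/220 + √6/110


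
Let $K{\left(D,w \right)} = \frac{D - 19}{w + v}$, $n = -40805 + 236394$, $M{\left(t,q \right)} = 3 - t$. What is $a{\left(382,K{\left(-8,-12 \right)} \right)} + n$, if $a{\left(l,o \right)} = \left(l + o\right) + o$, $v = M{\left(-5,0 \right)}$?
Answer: $\frac{391969}{2} \approx 1.9598 \cdot 10^{5}$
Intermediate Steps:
$v = 8$ ($v = 3 - -5 = 3 + 5 = 8$)
$n = 195589$
$K{\left(D,w \right)} = \frac{-19 + D}{8 + w}$ ($K{\left(D,w \right)} = \frac{D - 19}{w + 8} = \frac{-19 + D}{8 + w}$)
$a{\left(l,o \right)} = l + 2 o$
$a{\left(382,K{\left(-8,-12 \right)} \right)} + n = \left(382 + 2 \frac{-19 - 8}{8 - 12}\right) + 195589 = \left(382 + 2 \frac{1}{-4} \left(-27\right)\right) + 195589 = \left(382 + 2 \left(\left(- \frac{1}{4}\right) \left(-27\right)\right)\right) + 195589 = \left(382 + 2 \cdot \frac{27}{4}\right) + 195589 = \left(382 + \frac{27}{2}\right) + 195589 = \frac{791}{2} + 195589 = \frac{391969}{2}$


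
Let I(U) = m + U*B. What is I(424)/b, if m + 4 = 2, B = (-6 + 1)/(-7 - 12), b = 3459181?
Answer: 2082/65724439 ≈ 3.1678e-5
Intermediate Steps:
B = 5/19 (B = -5/(-19) = -5*(-1/19) = 5/19 ≈ 0.26316)
m = -2 (m = -4 + 2 = -2)
I(U) = -2 + 5*U/19 (I(U) = -2 + U*(5/19) = -2 + 5*U/19)
I(424)/b = (-2 + (5/19)*424)/3459181 = (-2 + 2120/19)*(1/3459181) = (2082/19)*(1/3459181) = 2082/65724439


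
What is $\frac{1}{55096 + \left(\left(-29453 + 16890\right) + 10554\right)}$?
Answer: $\frac{1}{53087} \approx 1.8837 \cdot 10^{-5}$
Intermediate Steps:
$\frac{1}{55096 + \left(\left(-29453 + 16890\right) + 10554\right)} = \frac{1}{55096 + \left(-12563 + 10554\right)} = \frac{1}{55096 - 2009} = \frac{1}{53087}$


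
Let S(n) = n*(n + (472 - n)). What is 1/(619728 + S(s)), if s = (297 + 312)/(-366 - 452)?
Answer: 409/253325028 ≈ 1.6145e-6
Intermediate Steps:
s = -609/818 (s = 609/(-818) = 609*(-1/818) = -609/818 ≈ -0.74450)
S(n) = 472*n (S(n) = n*472 = 472*n)
1/(619728 + S(s)) = 1/(619728 + 472*(-609/818)) = 1/(619728 - 143724/409) = 1/(253325028/409) = 409/253325028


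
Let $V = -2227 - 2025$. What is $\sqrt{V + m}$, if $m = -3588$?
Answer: $28 i \sqrt{10} \approx 88.544 i$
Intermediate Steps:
$V = -4252$
$\sqrt{V + m} = \sqrt{-4252 - 3588} = \sqrt{-7840} = 28 i \sqrt{10}$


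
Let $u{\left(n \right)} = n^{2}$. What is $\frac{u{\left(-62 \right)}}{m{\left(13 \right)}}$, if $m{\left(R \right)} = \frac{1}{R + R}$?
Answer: $99944$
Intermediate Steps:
$m{\left(R \right)} = \frac{1}{2 R}$
$\frac{u{\left(-62 \right)}}{m{\left(13 \right)}} = \frac{\left(-62\right)^{2}}{\frac{1}{2} \cdot \frac{1}{13}} = \frac{3844}{\frac{1}{2} \cdot \frac{1}{13}} = 3844 \frac{1}{\frac{1}{26}} = 3844 \cdot 26 = 99944$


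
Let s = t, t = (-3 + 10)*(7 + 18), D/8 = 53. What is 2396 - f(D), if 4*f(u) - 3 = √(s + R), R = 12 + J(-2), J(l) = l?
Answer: 9581/4 - √185/4 ≈ 2391.9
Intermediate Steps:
D = 424 (D = 8*53 = 424)
R = 10 (R = 12 - 2 = 10)
t = 175 (t = 7*25 = 175)
s = 175
f(u) = ¾ + √185/4 (f(u) = ¾ + √(175 + 10)/4 = ¾ + √185/4)
2396 - f(D) = 2396 - (¾ + √185/4) = 2396 + (-¾ - √185/4) = 9581/4 - √185/4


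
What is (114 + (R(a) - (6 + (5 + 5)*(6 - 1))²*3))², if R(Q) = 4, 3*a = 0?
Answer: 86304100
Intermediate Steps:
a = 0 (a = (⅓)*0 = 0)
(114 + (R(a) - (6 + (5 + 5)*(6 - 1))²*3))² = (114 + (4 - (6 + (5 + 5)*(6 - 1))²*3))² = (114 + (4 - (6 + 10*5)²*3))² = (114 + (4 - (6 + 50)²*3))² = (114 + (4 - 56²*3))² = (114 + (4 - 3136*3))² = (114 + (4 - 1*9408))² = (114 + (4 - 9408))² = (114 - 9404)² = (-9290)² = 86304100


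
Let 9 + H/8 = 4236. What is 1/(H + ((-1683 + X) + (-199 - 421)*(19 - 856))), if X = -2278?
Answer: 1/548795 ≈ 1.8222e-6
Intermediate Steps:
H = 33816 (H = -72 + 8*4236 = -72 + 33888 = 33816)
1/(H + ((-1683 + X) + (-199 - 421)*(19 - 856))) = 1/(33816 + ((-1683 - 2278) + (-199 - 421)*(19 - 856))) = 1/(33816 + (-3961 - 620*(-837))) = 1/(33816 + (-3961 + 518940)) = 1/(33816 + 514979) = 1/548795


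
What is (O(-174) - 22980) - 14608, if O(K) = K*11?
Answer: -39502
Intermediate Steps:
O(K) = 11*K
(O(-174) - 22980) - 14608 = (11*(-174) - 22980) - 14608 = (-1914 - 22980) - 14608 = -24894 - 14608 = -39502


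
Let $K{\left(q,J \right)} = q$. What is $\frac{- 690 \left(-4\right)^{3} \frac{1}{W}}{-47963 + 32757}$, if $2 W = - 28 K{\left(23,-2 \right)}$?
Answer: $\frac{480}{53221} \approx 0.009019$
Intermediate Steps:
$W = -322$ ($W = \frac{\left(-28\right) 23}{2} = \frac{1}{2} \left(-644\right) = -322$)
$\frac{- 690 \left(-4\right)^{3} \frac{1}{W}}{-47963 + 32757} = \frac{- 690 \left(-4\right)^{3} \frac{1}{-322}}{-47963 + 32757} = \frac{\left(-690\right) \left(-64\right) \left(- \frac{1}{322}\right)}{-15206} = 44160 \left(- \frac{1}{322}\right) \left(- \frac{1}{15206}\right) = \left(- \frac{960}{7}\right) \left(- \frac{1}{15206}\right) = \frac{480}{53221}$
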